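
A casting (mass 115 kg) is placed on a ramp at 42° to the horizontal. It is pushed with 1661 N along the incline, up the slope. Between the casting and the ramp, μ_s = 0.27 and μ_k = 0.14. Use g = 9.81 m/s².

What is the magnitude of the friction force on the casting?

The normal reaction is N = m g cos θ = 838.4 N.
For equilibrium along the incline the friction force must supply f = m g sin θ − P = 754.9 − 1661 = -906.1 N (positive meaning up-slope).
Static friction can supply at most μ_s N = 226.4 N.
Since |-906.1| > 226.4 N, static friction cannot hold it; the casting slides up the incline and kinetic friction applies: f = μ_k N = 0.14 × 838.4 = 117 N.

f ≈ 117 N (down the incline)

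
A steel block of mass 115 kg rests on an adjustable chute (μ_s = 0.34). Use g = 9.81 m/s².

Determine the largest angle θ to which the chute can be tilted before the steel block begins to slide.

θ_max ≈ 18.8°

At the slip threshold, m g sin θ = μ_s · m g cos θ, so tan θ = μ_s.
θ_max = arctan(0.34) = 18.8°.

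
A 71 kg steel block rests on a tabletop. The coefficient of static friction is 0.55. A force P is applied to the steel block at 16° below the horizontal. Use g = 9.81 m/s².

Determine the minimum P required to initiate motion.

P ≈ 473 N

N = m g + P sin α (the push presses the steel block into the tabletop).
At impending slip, P cos α = μ_s N = μ_s (m g + P sin α).
Solving: P (cos α − μ_s sin α) = μ_s m g → P = 0.55×697/(cos 16° − 0.55 sin 16°) = 383/0.8097 = 473 N.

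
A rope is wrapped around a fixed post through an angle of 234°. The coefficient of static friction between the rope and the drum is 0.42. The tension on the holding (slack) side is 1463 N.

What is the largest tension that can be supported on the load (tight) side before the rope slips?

At impending slip the capstan equation gives T₂/T₁ = e^{μβ} with β in radians.
β = 234° × π/180 = 4.084 rad.
e^{μβ} = e^{0.42×4.084} = 5.558.
T₂ = T₁ · e^{μβ} = 1463 × 5.558 = 8130 N.

T_max ≈ 8130 N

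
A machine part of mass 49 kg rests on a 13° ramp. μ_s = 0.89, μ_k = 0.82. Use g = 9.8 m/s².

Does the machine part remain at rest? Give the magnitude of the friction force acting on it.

f ≈ 108 N

N = m g cos θ = 468 N.
Down-slope weight component: m g sin θ = 108 N.
μ_s N = 416 N.
108 ≤ 416 N, so it stays put; friction = 108 N.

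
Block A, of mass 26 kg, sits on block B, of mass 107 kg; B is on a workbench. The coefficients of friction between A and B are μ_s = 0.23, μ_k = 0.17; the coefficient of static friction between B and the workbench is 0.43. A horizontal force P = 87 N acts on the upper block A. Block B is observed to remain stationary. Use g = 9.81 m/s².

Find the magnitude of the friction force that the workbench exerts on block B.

f ≈ 43.4 N

Between the blocks, N₁ = m_A g = 255.1 N.
So the A–B interface can sustain at most μ_s N₁ = 58.66 N of static friction.
Since P = 87 N > 58.66 N, A slides on B; the A–B friction is kinetic: f₁ = μ_k N₁ = 0.17×255.1 = 43.4 N.
By Newton's third law B feels 43.4 N forward from A. With B stationary, the floor's static friction on B balances it: f₂ = 43.4 N (well within μ_s(m_A+m_B)g = 561 N).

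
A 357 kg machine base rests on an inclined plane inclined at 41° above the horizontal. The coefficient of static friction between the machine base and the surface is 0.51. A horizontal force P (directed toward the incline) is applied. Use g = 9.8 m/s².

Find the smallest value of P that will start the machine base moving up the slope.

At impending motion up the slope, friction acts down-slope at its limit: f = μ_s N.
Perpendicular to the incline: N = m g cos θ + P sin θ.
Along the incline: P cos θ = m g sin θ + μ_s N = m g sin θ + μ_s (m g cos θ + P sin θ).
Solving, P (cos θ − μ_s sin θ) = m g (sin θ + μ_s cos θ), so P = 357×9.8×(sin 41° + 0.51 cos 41°)/(cos 41° − 0.51 sin 41°) = 3500×1.041/0.4201 = 8670 N.

P ≈ 8670 N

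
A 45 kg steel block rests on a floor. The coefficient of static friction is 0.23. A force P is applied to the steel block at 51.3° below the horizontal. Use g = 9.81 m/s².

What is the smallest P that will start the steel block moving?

N = m g + P sin α (the push presses the steel block into the floor).
At impending slip, P cos α = μ_s N = μ_s (m g + P sin α).
Solving: P (cos α − μ_s sin α) = μ_s m g → P = 0.23×441/(cos 51.3° − 0.23 sin 51.3°) = 102/0.4457 = 228 N.

P ≈ 228 N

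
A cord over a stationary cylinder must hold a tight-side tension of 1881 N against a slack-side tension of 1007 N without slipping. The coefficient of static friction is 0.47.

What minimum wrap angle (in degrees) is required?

T₂/T₁ = e^{μβ} → β = ln(T₂/T₁)/μ.
β = ln(1881/1007)/0.47 = 0.6248/0.47 = 1.329 rad.
In degrees: β = 1.329 × 180/π = 76.2°.

β_min ≈ 76.2°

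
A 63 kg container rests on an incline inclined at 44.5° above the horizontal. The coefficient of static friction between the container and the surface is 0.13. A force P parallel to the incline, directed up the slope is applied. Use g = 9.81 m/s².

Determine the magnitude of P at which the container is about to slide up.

At impending motion up the slope, friction acts down-slope at its limit: f = μ_s N.
P is parallel to the surface, so N = m g cos θ = 441 N.
Along the incline: P = m g sin θ + μ_s N = 433 + 0.13×441 = 490 N.

P ≈ 490 N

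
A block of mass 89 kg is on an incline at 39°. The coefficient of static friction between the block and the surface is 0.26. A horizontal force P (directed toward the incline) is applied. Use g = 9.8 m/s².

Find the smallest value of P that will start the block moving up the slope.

At impending motion up the slope, friction acts down-slope at its limit: f = μ_s N.
Perpendicular to the incline: N = m g cos θ + P sin θ.
Along the incline: P cos θ = m g sin θ + μ_s N = m g sin θ + μ_s (m g cos θ + P sin θ).
Solving, P (cos θ − μ_s sin θ) = m g (sin θ + μ_s cos θ), so P = 89×9.8×(sin 39° + 0.26 cos 39°)/(cos 39° − 0.26 sin 39°) = 872×0.8314/0.6135 = 1180 N.

P ≈ 1180 N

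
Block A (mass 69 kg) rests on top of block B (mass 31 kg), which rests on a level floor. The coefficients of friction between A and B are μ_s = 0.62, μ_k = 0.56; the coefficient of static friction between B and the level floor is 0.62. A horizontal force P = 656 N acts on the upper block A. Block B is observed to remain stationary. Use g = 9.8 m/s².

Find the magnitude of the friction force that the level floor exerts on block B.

f ≈ 379 N

The normal force B exerts on A is simply A's weight, N₁ = 676.2 N.
So the A–B interface can sustain at most μ_s N₁ = 419.2 N of static friction.
Since P = 656 N > 419.2 N, A slides on B; the A–B friction is kinetic: f₁ = μ_k N₁ = 0.56×676.2 = 379 N.
By Newton's third law B feels 379 N forward from A. With B stationary, the floor's static friction on B balances it: f₂ = 379 N (well within μ_s(m_A+m_B)g = 607.6 N).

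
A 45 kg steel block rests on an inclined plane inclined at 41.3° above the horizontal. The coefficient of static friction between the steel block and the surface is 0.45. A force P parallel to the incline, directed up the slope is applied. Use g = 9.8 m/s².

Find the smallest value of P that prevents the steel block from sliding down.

The steel block tends to slide down (tan θ > μ_s), so at the point of impending slip friction acts up-slope at its limit: f = μ_s N.
P is parallel to the surface, so N = m g cos θ = 331 N.
Along the incline: P + μ_s N = m g sin θ, so P = 291 − 0.45×331 = 142 N.

P_min ≈ 142 N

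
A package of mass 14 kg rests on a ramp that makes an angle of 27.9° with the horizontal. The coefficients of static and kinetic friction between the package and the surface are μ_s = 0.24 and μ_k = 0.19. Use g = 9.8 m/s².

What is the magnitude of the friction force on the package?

The normal reaction is N = m g cos θ = 121.3 N.
For equilibrium along the incline, friction must balance the weight component: f = m g sin θ = 64.2 N up the slope.
Static friction can supply at most μ_s N = 29.1 N.
Since |64.2| > 29.1 N, static friction cannot hold it; the package slides down the incline and kinetic friction applies: f = μ_k N = 0.19 × 121.3 = 23 N.

f ≈ 23 N (up the incline)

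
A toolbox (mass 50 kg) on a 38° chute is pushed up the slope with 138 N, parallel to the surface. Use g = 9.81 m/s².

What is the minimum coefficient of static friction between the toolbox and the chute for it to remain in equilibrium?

μ_s,min ≈ 0.424

N = m g cos θ = 386.5 N.
Friction must make up the shortfall along the incline: f = m g sin θ − P = 302 − 138 = 164 N.
At the threshold f = μ_s N, so μ_s,min = 164/386.5 = 0.424.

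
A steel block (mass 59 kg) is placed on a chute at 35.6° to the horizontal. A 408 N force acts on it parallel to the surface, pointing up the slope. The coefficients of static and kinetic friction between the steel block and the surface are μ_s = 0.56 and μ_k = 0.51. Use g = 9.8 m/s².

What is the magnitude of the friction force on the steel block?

The normal reaction is N = m g cos θ = 470.1 N.
For equilibrium along the incline the friction force must supply f = m g sin θ − P = 336.6 − 408 = -71.42 N (positive meaning up-slope).
The static-friction ceiling is μ_s N = 0.56 × 470.1 = 263.3 N.
Since |-71.42| ≤ 263.3 N, the steel block remains in static equilibrium and friction takes exactly the required value.

f ≈ 71.4 N (down the incline)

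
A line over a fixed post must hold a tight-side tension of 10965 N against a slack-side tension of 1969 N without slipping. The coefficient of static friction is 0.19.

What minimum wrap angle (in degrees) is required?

β_min ≈ 518°

T₂/T₁ = e^{μβ} → β = ln(T₂/T₁)/μ.
β = ln(10965/1969)/0.19 = 1.717/0.19 = 9.038 rad.
In degrees: β = 9.038 × 180/π = 518°.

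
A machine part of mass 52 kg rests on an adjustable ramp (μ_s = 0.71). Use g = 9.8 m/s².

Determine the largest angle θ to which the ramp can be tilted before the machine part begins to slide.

θ_max ≈ 35.4°

At the slip threshold, m g sin θ = μ_s · m g cos θ, so tan θ = μ_s.
θ_max = arctan(0.71) = 35.4°.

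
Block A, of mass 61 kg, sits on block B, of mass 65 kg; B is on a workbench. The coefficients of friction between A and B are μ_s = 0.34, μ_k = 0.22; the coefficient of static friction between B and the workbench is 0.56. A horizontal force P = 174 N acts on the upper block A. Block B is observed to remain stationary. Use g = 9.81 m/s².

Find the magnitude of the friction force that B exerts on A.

f ≈ 174 N

Between the blocks, N₁ = m_A g = 598.4 N.
So the A–B interface can sustain at most μ_s N₁ = 203.5 N of static friction.
P = 174 N is within that limit, so A and B move together (both at rest); the A–B friction is simply f₁ = P = 174 N.
By Newton's third law B feels 174 N forward from A. With B stationary, the floor's static friction on B balances it: f₂ = 174 N (well within μ_s(m_A+m_B)g = 692.2 N).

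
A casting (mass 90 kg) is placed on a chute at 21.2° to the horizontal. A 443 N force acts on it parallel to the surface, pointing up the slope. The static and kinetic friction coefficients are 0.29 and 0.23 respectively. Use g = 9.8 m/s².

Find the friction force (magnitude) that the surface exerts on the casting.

f ≈ 124 N (down the incline)

Perpendicular to the surface, N = m g cos θ = 90·9.8·cos 21.2° = 822.3 N.
For equilibrium along the incline the friction force must supply f = m g sin θ − P = 319 − 443 = -124 N (positive meaning up-slope).
The static-friction ceiling is μ_s N = 0.29 × 822.3 = 238.5 N.
Since |-124| ≤ 238.5 N, the casting remains in static equilibrium and friction takes exactly the required value.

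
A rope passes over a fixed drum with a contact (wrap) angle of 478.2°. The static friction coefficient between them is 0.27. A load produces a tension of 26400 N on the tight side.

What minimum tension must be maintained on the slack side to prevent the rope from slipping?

Capstan equation at impending slip: T_tight/T_slack = e^{μβ}.
β = 478.2° = 8.346 rad; e^{μβ} = e^{0.27×8.346} = 9.521.
T_slack = T_tight / e^{μβ} = 26400 / 9.521 = 2770 N.

T_min ≈ 2770 N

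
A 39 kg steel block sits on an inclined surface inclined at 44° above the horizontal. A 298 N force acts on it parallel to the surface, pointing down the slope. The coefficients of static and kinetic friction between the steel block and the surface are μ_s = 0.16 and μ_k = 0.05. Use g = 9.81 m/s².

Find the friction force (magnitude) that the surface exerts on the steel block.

f ≈ 13.8 N (up the incline)

The normal reaction is N = m g cos θ = 275.2 N.
For equilibrium along the incline the friction force must supply f = m g sin θ + P = 265.8 + 298 = 563.8 N (positive meaning up-slope).
The static-friction ceiling is μ_s N = 0.16 × 275.2 = 44.03 N.
|563.8| exceeds 44.03 N, so the steel block slips down-slope; friction is kinetic, f = μ_k N = 0.05×275.2 = 13.8 N.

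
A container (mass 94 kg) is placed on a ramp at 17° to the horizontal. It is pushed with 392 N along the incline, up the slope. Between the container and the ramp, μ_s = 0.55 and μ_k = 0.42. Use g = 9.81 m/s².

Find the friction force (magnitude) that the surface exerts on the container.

The normal reaction is N = m g cos θ = 881.8 N.
For equilibrium along the incline the friction force must supply f = m g sin θ − P = 269.6 − 392 = -122.4 N (positive meaning up-slope).
Maximum static friction available: μ_s N = 0.55 × 881.8 = 485 N.
Since |-122.4| ≤ 485 N, the container remains in static equilibrium and friction takes exactly the required value.

f ≈ 122 N (down the incline)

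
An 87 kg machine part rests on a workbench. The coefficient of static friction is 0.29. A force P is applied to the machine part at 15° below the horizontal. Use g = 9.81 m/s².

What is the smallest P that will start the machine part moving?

N = m g + P sin α (the push presses the machine part into the workbench).
At impending slip, P cos α = μ_s N = μ_s (m g + P sin α).
Solving: P (cos α − μ_s sin α) = μ_s m g → P = 0.29×853/(cos 15° − 0.29 sin 15°) = 248/0.8909 = 278 N.

P ≈ 278 N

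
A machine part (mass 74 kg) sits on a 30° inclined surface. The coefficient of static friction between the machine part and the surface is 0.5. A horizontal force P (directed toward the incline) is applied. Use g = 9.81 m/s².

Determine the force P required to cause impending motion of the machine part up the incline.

P ≈ 1100 N

At impending motion up the slope, friction acts down-slope at its limit: f = μ_s N.
Perpendicular to the incline: N = m g cos θ + P sin θ.
Along the incline: P cos θ = m g sin θ + μ_s N = m g sin θ + μ_s (m g cos θ + P sin θ).
Solving, P (cos θ − μ_s sin θ) = m g (sin θ + μ_s cos θ), so P = 74×9.81×(sin 30° + 0.5 cos 30°)/(cos 30° − 0.5 sin 30°) = 726×0.933/0.616 = 1100 N.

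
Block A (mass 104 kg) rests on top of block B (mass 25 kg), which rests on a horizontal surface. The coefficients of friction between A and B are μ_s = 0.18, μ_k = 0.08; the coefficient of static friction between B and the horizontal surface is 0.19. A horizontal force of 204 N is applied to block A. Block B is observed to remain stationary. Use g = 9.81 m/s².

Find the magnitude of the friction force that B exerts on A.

Normal force at the A–B interface: N₁ = m_A g = 1020 N.
So the A–B interface can sustain at most μ_s N₁ = 183.6 N of static friction.
P = 204 N exceeds that limit, so A slips over B and the interface friction becomes kinetic: f₁ = μ_k N₁ = 0.08×1020 = 81.6 N.
By Newton's third law B feels 81.6 N forward from A. With B stationary, the floor's static friction on B balances it: f₂ = 81.6 N (well within μ_s(m_A+m_B)g = 240.4 N).

f ≈ 81.6 N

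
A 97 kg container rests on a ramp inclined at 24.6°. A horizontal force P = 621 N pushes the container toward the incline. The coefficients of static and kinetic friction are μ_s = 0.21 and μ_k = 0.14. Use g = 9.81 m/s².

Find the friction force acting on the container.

f ≈ 169 N (down the incline)

Normal direction: N = m g cos θ + P sin θ = 1124 N.
Along the incline, the net driving force (taking up-slope positive) is P cos θ − m g sin θ = 564.6 − 396.1 = 168.5 N, so equilibrium requires friction f = -168.5 N (down-slope).
Maximum static friction: μ_s N = 0.21 × 1124 = 236 N.
|f_req| = 168.5 ≤ 236 N → the container is in equilibrium; friction equals the required value.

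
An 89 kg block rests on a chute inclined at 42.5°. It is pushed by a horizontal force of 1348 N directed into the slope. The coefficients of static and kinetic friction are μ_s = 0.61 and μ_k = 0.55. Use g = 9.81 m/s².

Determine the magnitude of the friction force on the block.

Normal direction: N = m g cos θ + P sin θ = 1554 N.
Along the incline, the net driving force (taking up-slope positive) is P cos θ − m g sin θ = 993.8 − 589.9 = 404 N, so equilibrium requires friction f = -404 N (down-slope).
Maximum static friction: μ_s N = 0.61 × 1554 = 948.2 N.
|f_req| = 404 ≤ 948.2 N → the block is in equilibrium; friction equals the required value.

f ≈ 404 N (down the incline)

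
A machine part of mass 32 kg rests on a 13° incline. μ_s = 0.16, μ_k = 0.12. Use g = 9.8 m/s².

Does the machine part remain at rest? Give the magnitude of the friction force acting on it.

N = m g cos θ = 306 N.
Down-slope weight component: m g sin θ = 70.5 N.
μ_s N = 48.9 N.
70.5 > 48.9 N, so it slides; kinetic friction f = μ_k N = 0.12×306 = 36.7 N.

f ≈ 36.7 N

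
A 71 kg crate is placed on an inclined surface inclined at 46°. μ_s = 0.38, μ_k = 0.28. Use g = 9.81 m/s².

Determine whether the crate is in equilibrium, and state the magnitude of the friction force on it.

f ≈ 135 N

N = m g cos θ = 484 N.
Down-slope weight component: m g sin θ = 501 N.
μ_s N = 184 N.
501 > 184 N, so it slides; kinetic friction f = μ_k N = 0.28×484 = 135 N.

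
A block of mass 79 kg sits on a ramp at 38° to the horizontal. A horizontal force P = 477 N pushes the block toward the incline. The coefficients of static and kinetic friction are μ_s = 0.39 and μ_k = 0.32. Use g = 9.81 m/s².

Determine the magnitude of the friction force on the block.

f ≈ 101 N (up the incline)

Resolve perpendicular to the incline: N = m g cos θ + P sin θ = 79×9.81×cos 38° + 477×sin 38° = 904.4 N.
Parallel to the incline: P cos θ − m g sin θ = 375.9 − 477.1 = -101.3 N; the friction needed to balance this is 101.3 N acting up the slope.
Maximum static friction: μ_s N = 0.39 × 904.4 = 352.7 N.
Since 101.3 N is within the 352.7 N limit, the block stays put and friction is exactly 101 N.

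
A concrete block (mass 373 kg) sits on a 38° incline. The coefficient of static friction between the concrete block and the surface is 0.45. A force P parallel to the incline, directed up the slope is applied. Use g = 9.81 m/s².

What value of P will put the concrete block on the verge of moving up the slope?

P ≈ 3550 N

At impending motion up the slope, friction acts down-slope at its limit: f = μ_s N.
P is parallel to the surface, so N = m g cos θ = 2880 N.
Along the incline: P = m g sin θ + μ_s N = 2250 + 0.45×2880 = 3550 N.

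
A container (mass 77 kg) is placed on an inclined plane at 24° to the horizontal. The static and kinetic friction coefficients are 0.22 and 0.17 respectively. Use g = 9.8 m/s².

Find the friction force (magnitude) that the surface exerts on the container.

f ≈ 117 N (up the incline)

The normal reaction is N = m g cos θ = 689.4 N.
Along the slope the weight component is m g sin θ = 306.9 N; friction must supply exactly this, acting up-slope.
Maximum static friction available: μ_s N = 0.22 × 689.4 = 151.7 N.
|306.9| exceeds 151.7 N, so the container slips down-slope; friction is kinetic, f = μ_k N = 0.17×689.4 = 117 N.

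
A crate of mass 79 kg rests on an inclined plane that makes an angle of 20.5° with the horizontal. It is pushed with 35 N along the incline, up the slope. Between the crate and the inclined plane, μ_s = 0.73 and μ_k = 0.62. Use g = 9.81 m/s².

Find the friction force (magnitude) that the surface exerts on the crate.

f ≈ 236 N (up the incline)

The normal reaction is N = m g cos θ = 725.9 N.
Parallel to the incline, ΣF = 0 gives f = m g sin θ − P = 271.4 − 35 = 236.4 N (up-slope positive).
Maximum static friction available: μ_s N = 0.73 × 725.9 = 529.9 N.
Since |236.4| ≤ 529.9 N, no slip — friction simply equals what equilibrium demands.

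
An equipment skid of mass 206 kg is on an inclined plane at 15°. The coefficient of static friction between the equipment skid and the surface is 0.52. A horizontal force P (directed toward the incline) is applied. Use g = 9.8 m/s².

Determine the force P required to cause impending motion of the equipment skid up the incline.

At impending motion up the slope, friction acts down-slope at its limit: f = μ_s N.
Perpendicular to the incline: N = m g cos θ + P sin θ.
Along the incline: P cos θ = m g sin θ + μ_s N = m g sin θ + μ_s (m g cos θ + P sin θ).
Solving, P (cos θ − μ_s sin θ) = m g (sin θ + μ_s cos θ), so P = 206×9.8×(sin 15° + 0.52 cos 15°)/(cos 15° − 0.52 sin 15°) = 2020×0.7611/0.8313 = 1850 N.

P ≈ 1850 N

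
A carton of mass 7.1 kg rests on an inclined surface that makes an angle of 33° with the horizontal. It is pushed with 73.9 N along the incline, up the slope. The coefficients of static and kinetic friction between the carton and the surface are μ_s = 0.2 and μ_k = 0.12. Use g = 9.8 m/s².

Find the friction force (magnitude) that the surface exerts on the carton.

Perpendicular to the surface, N = m g cos θ = 7.1·9.8·cos 33° = 58.35 N.
The friction needed for equilibrium is m g sin θ − P = 37.9 − 73.9 = -36 N, measured positive up-slope.
Static friction can supply at most μ_s N = 11.67 N.
Since |-36| > 11.67 N, static friction cannot hold it; the carton slides up the incline and kinetic friction applies: f = μ_k N = 0.12 × 58.35 = 7 N.

f ≈ 7 N (down the incline)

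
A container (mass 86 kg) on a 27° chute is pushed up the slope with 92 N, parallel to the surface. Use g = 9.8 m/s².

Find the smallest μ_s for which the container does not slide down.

μ_s,min ≈ 0.387

N = m g cos θ = 750.9 N.
Friction must make up the shortfall along the incline: f = m g sin θ − P = 382.6 − 92 = 290.6 N.
At the threshold f = μ_s N, so μ_s,min = 290.6/750.9 = 0.387.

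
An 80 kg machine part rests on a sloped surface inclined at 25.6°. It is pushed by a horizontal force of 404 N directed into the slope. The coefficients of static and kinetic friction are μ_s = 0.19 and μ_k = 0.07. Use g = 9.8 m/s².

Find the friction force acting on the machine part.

f ≈ 25.6 N (down the incline)

Normal direction: N = m g cos θ + P sin θ = 881.6 N.
Along the incline, the net driving force (taking up-slope positive) is P cos θ − m g sin θ = 364.3 − 338.8 = 25.59 N, so equilibrium requires friction f = -25.59 N (down-slope).
Maximum static friction: μ_s N = 0.19 × 881.6 = 167.5 N.
|f_req| = 25.59 ≤ 167.5 N → the machine part is in equilibrium; friction equals the required value.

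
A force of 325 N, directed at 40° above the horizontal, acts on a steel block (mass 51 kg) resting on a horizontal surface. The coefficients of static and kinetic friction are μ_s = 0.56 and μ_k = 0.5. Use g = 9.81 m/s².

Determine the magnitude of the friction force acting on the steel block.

f ≈ 146 N

N = m g − P sin α = 500.3 − 325×sin 40° = 291.4 N.
The horizontal driving force is P cos α = 249 N, so equilibrium needs friction f = 249 N.
μ_s N = 0.56 × 291.4 = 163.2 N.
The required friction exceeds μ_s N, so the steel block moves and f = μ_k N = 146 N.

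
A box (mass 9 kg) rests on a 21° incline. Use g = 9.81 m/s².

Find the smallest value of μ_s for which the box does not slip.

μ_s,min ≈ 0.384

At the slip threshold m g sin θ = μ_s m g cos θ, so μ_s,min = tan θ.
μ_s,min = tan 21° = 0.384.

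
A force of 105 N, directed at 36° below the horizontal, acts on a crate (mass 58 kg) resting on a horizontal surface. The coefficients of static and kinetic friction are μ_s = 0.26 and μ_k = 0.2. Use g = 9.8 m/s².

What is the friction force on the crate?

N = m g + P sin α = 568.4 + 105×sin 36° = 630.1 N.
For equilibrium, f = P cos α = 105×cos 36° = 84.95 N.
μ_s N = 0.26 × 630.1 = 163.8 N.
Since 84.95 N does not exceed the limit, the crate stays at rest and f = 84.9 N.

f ≈ 84.9 N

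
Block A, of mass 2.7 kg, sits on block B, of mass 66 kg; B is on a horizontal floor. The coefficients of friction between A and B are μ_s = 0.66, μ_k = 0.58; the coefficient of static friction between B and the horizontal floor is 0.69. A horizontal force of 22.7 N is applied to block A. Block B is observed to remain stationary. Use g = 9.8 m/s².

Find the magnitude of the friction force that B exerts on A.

The normal force B exerts on A is simply A's weight, N₁ = 26.46 N.
So the A–B interface can sustain at most μ_s N₁ = 17.46 N of static friction.
P = 22.7 N exceeds that limit, so A slips over B and the interface friction becomes kinetic: f₁ = μ_k N₁ = 0.58×26.46 = 15.3 N.
By Newton's third law B feels 15.3 N forward from A. With B stationary, the floor's static friction on B balances it: f₂ = 15.3 N (well within μ_s(m_A+m_B)g = 464.5 N).

f ≈ 15.3 N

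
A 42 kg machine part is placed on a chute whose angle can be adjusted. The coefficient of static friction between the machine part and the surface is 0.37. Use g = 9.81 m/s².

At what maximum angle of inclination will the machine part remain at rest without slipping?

θ_max ≈ 20.3°

At the slip threshold, m g sin θ = μ_s · m g cos θ, so tan θ = μ_s.
θ_max = arctan(0.37) = 20.3°.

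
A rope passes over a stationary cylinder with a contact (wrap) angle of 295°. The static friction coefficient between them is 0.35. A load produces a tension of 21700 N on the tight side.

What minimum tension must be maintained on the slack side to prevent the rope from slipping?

Capstan equation at impending slip: T_tight/T_slack = e^{μβ}.
β = 295° = 5.149 rad; e^{μβ} = e^{0.35×5.149} = 6.062.
T_slack = T_tight / e^{μβ} = 21700 / 6.062 = 3580 N.

T_min ≈ 3580 N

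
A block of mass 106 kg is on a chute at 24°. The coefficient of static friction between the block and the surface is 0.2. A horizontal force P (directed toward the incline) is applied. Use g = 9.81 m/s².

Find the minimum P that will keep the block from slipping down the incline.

P_min ≈ 234 N

The block tends to slide down (tan θ > μ_s), so at the point of impending slip friction acts up-slope at its limit: f = μ_s N.
Perpendicular to the incline: N = m g cos θ + P sin θ.
Along the incline: P cos θ + μ_s N = m g sin θ, i.e. P cos θ + μ_s (m g cos θ + P sin θ) = m g sin θ.
Solving, P (cos θ + μ_s sin θ) = m g (sin θ − μ_s cos θ), so P = 1040×0.224/0.9949 = 234 N.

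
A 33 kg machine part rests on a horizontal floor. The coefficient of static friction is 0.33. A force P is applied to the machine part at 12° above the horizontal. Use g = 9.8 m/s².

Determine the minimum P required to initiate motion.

N = m g − P sin α (the pull lifts the machine part).
At impending slip, P cos α = μ_s N = μ_s (m g − P sin α).
Solving: P (cos α + μ_s sin α) = μ_s m g → P = 0.33×323/(cos 12° + 0.33 sin 12°) = 107/1.047 = 102 N.

P ≈ 102 N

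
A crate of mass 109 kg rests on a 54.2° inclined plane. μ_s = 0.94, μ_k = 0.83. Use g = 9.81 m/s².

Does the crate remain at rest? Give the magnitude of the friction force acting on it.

N = m g cos θ = 625 N.
Down-slope weight component: m g sin θ = 867 N.
μ_s N = 588 N.
867 > 588 N, so it slides; kinetic friction f = μ_k N = 0.83×625 = 519 N.

f ≈ 519 N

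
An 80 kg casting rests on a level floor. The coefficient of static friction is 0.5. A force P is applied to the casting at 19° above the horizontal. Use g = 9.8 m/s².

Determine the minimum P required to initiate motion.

P ≈ 354 N

N = m g − P sin α (the pull lifts the casting).
At impending slip, P cos α = μ_s N = μ_s (m g − P sin α).
Solving: P (cos α + μ_s sin α) = μ_s m g → P = 0.5×784/(cos 19° + 0.5 sin 19°) = 392/1.108 = 354 N.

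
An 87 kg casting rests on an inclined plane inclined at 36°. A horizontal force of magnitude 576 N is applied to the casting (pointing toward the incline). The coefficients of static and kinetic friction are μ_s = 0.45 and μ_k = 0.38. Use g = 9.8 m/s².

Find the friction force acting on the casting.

Normal direction: N = m g cos θ + P sin θ = 1028 N.
Parallel to the incline: P cos θ − m g sin θ = 466 − 501.1 = -35.15 N; the friction needed to balance this is 35.15 N acting up the slope.
The limit of static friction is μ_s N = 462.7 N.
|f_req| = 35.15 ≤ 462.7 N → the casting is in equilibrium; friction equals the required value.

f ≈ 35.2 N (up the incline)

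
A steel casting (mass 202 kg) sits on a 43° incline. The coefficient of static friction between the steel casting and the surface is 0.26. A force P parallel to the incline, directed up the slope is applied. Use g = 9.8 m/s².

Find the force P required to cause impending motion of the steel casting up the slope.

At impending motion up the slope, friction acts down-slope at its limit: f = μ_s N.
P is parallel to the surface, so N = m g cos θ = 1450 N.
Along the incline: P = m g sin θ + μ_s N = 1350 + 0.26×1450 = 1730 N.

P ≈ 1730 N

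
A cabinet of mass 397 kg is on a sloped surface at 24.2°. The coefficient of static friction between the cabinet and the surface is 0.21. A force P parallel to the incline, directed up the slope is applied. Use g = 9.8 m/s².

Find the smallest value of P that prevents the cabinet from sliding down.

The cabinet tends to slide down (tan θ > μ_s), so at the point of impending slip friction acts up-slope at its limit: f = μ_s N.
P is parallel to the surface, so N = m g cos θ = 3550 N.
Along the incline: P + μ_s N = m g sin θ, so P = 1590 − 0.21×3550 = 850 N.

P_min ≈ 850 N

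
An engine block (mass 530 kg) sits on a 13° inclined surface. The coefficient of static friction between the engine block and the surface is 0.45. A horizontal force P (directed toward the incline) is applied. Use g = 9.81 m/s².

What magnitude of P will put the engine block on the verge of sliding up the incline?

P ≈ 3950 N

At impending motion up the slope, friction acts down-slope at its limit: f = μ_s N.
Perpendicular to the incline: N = m g cos θ + P sin θ.
Along the incline: P cos θ = m g sin θ + μ_s N = m g sin θ + μ_s (m g cos θ + P sin θ).
Solving, P (cos θ − μ_s sin θ) = m g (sin θ + μ_s cos θ), so P = 530×9.81×(sin 13° + 0.45 cos 13°)/(cos 13° − 0.45 sin 13°) = 5200×0.6634/0.8731 = 3950 N.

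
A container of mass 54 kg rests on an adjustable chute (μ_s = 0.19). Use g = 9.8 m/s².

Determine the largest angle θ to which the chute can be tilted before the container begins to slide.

θ_max ≈ 10.8°

At the slip threshold, m g sin θ = μ_s · m g cos θ, so tan θ = μ_s.
θ_max = arctan(0.19) = 10.8°.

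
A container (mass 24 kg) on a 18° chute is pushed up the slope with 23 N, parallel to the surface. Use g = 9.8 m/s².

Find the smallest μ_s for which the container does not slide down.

N = m g cos θ = 223.7 N.
Friction must make up the shortfall along the incline: f = m g sin θ − P = 72.68 − 23 = 49.68 N.
At the threshold f = μ_s N, so μ_s,min = 49.68/223.7 = 0.222.

μ_s,min ≈ 0.222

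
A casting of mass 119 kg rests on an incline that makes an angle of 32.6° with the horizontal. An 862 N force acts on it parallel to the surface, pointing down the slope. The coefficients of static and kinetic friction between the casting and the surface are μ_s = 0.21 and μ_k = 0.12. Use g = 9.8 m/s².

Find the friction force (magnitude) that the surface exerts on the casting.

f ≈ 118 N (up the incline)

Perpendicular to the surface, N = m g cos θ = 119·9.8·cos 32.6° = 982.5 N.
Parallel to the incline, ΣF = 0 gives f = m g sin θ + P = 628.3 + 862 = 1490 N (up-slope positive).
The static-friction ceiling is μ_s N = 0.21 × 982.5 = 206.3 N.
Since |1490| > 206.3 N, static friction cannot hold it; the casting slides down the incline and kinetic friction applies: f = μ_k N = 0.12 × 982.5 = 118 N.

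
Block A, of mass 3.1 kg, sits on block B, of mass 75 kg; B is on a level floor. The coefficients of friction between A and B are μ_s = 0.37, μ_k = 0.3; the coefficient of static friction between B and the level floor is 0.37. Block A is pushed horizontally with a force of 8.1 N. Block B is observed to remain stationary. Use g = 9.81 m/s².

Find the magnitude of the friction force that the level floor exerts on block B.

Normal force at the A–B interface: N₁ = m_A g = 30.41 N.
So the A–B interface can sustain at most μ_s N₁ = 11.25 N of static friction.
Since P = 8.1 N ≤ 11.25 N, A does not slip on B; friction on A equals P = 8.1 N.
By Newton's third law B feels 8.1 N forward from A. With B stationary, the floor's static friction on B balances it: f₂ = 8.1 N (well within μ_s(m_A+m_B)g = 283.5 N).

f ≈ 8.1 N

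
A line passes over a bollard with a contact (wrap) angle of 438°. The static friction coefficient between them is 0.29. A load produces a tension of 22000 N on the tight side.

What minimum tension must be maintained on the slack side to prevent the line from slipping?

Capstan equation at impending slip: T_tight/T_slack = e^{μβ}.
β = 438° = 7.645 rad; e^{μβ} = e^{0.29×7.645} = 9.179.
T_slack = T_tight / e^{μβ} = 22000 / 9.179 = 2400 N.

T_min ≈ 2400 N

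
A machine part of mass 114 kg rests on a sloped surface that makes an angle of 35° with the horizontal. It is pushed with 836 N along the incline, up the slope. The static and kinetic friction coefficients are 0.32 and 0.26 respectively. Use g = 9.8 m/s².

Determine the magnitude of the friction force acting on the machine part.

Perpendicular to the surface, N = m g cos θ = 114·9.8·cos 35° = 915.2 N.
Parallel to the incline, ΣF = 0 gives f = m g sin θ − P = 640.8 − 836 = -195.2 N (up-slope positive).
Maximum static friction available: μ_s N = 0.32 × 915.2 = 292.9 N.
Since |-195.2| ≤ 292.9 N, the machine part remains in static equilibrium and friction takes exactly the required value.

f ≈ 195 N (down the incline)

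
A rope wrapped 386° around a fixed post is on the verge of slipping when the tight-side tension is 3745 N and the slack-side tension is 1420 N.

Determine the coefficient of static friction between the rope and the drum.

μ ≈ 0.144

T₂/T₁ = e^{μβ} → μ = ln(T₂/T₁)/β.
β = 386° = 6.737 rad.
μ = ln(3745/1420)/6.737 = ln(2.637)/6.737 = 0.144.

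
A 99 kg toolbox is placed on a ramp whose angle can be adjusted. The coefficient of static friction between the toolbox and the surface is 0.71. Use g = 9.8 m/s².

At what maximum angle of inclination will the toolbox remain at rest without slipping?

At the slip threshold, m g sin θ = μ_s · m g cos θ, so tan θ = μ_s.
θ_max = arctan(0.71) = 35.4°.

θ_max ≈ 35.4°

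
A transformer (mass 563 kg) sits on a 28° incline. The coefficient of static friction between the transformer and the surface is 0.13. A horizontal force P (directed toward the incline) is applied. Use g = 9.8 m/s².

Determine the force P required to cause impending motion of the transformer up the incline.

P ≈ 3920 N

At impending motion up the slope, friction acts down-slope at its limit: f = μ_s N.
Perpendicular to the incline: N = m g cos θ + P sin θ.
Along the incline: P cos θ = m g sin θ + μ_s N = m g sin θ + μ_s (m g cos θ + P sin θ).
Solving, P (cos θ − μ_s sin θ) = m g (sin θ + μ_s cos θ), so P = 563×9.8×(sin 28° + 0.13 cos 28°)/(cos 28° − 0.13 sin 28°) = 5520×0.5843/0.8219 = 3920 N.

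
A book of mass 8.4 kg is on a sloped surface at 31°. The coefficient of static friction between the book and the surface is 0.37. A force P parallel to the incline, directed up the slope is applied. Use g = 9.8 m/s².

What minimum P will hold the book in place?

The book tends to slide down (tan θ > μ_s), so at the point of impending slip friction acts up-slope at its limit: f = μ_s N.
P is parallel to the surface, so N = m g cos θ = 70.6 N.
Along the incline: P + μ_s N = m g sin θ, so P = 42.4 − 0.37×70.6 = 16.3 N.

P_min ≈ 16.3 N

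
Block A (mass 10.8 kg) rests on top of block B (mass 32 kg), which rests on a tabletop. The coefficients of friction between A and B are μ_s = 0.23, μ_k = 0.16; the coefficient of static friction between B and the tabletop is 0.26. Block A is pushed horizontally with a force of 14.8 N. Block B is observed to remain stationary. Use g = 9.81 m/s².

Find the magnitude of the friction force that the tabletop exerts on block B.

f ≈ 14.8 N

Between the blocks, N₁ = m_A g = 105.9 N.
Maximum static friction on A from B: μ_s N₁ = 0.23×105.9 = 24.37 N.
Since P = 14.8 N ≤ 24.37 N, A does not slip on B; friction on A equals P = 14.8 N.
B experiences an equal 14.8 N forward from A (third law). B is in equilibrium, so the floor supplies f₂ = 14.8 N of static friction (limit μ_s(m_A+m_B)g = 109.2 N, not exceeded).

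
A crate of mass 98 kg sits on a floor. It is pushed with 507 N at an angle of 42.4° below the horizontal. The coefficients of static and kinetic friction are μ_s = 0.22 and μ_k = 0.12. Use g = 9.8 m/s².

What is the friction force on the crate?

f ≈ 156 N

Vertical equilibrium gives N = m g + P sin α = 1302 N.
Horizontally, friction must balance P cos α = 374.4 N.
The static-friction limit is μ_s N = 286.5 N.
The required friction exceeds μ_s N, so the crate moves and f = μ_k N = 156 N.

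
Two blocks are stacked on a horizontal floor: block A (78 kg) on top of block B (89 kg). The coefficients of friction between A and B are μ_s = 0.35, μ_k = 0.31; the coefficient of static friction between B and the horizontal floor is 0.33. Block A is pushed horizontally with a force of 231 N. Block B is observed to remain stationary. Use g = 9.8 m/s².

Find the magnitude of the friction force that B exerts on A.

Normal force at the A–B interface: N₁ = m_A g = 764.4 N.
Maximum static friction on A from B: μ_s N₁ = 0.35×764.4 = 267.5 N.
Since P = 231 N ≤ 267.5 N, A does not slip on B; friction on A equals P = 231 N.
B experiences an equal 231 N forward from A (third law). B is in equilibrium, so the floor supplies f₂ = 231 N of static friction (limit μ_s(m_A+m_B)g = 540.1 N, not exceeded).

f ≈ 231 N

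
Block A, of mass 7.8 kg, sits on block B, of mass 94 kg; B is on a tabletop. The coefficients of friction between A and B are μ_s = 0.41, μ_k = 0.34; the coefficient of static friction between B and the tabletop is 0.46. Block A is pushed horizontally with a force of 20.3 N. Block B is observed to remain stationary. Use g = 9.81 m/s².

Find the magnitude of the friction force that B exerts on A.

Normal force at the A–B interface: N₁ = m_A g = 76.52 N.
Maximum static friction on A from B: μ_s N₁ = 0.41×76.52 = 31.37 N.
P = 20.3 N is within that limit, so A and B move together (both at rest); the A–B friction is simply f₁ = P = 20.3 N.
B experiences an equal 20.3 N forward from A (third law). B is in equilibrium, so the floor supplies f₂ = 20.3 N of static friction (limit μ_s(m_A+m_B)g = 459.4 N, not exceeded).

f ≈ 20.3 N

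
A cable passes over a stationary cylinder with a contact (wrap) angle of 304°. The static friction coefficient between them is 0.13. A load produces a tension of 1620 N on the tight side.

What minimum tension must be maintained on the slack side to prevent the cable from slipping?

T_min ≈ 813 N

Capstan equation at impending slip: T_tight/T_slack = e^{μβ}.
β = 304° = 5.306 rad; e^{μβ} = e^{0.13×5.306} = 1.993.
T_slack = T_tight / e^{μβ} = 1620 / 1.993 = 813 N.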